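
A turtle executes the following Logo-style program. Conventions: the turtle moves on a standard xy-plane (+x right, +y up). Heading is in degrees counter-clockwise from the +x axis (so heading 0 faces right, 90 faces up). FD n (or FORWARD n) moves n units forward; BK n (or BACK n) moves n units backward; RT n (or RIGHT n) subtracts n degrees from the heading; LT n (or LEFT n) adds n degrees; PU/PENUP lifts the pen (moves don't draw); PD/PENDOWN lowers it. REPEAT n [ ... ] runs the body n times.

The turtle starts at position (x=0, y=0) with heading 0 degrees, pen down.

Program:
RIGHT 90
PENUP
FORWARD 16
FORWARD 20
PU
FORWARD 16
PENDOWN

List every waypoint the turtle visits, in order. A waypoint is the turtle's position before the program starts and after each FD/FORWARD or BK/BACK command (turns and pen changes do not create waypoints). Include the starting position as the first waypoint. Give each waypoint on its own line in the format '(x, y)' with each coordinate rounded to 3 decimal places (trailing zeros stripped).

Answer: (0, 0)
(0, -16)
(0, -36)
(0, -52)

Derivation:
Executing turtle program step by step:
Start: pos=(0,0), heading=0, pen down
RT 90: heading 0 -> 270
PU: pen up
FD 16: (0,0) -> (0,-16) [heading=270, move]
FD 20: (0,-16) -> (0,-36) [heading=270, move]
PU: pen up
FD 16: (0,-36) -> (0,-52) [heading=270, move]
PD: pen down
Final: pos=(0,-52), heading=270, 0 segment(s) drawn
Waypoints (4 total):
(0, 0)
(0, -16)
(0, -36)
(0, -52)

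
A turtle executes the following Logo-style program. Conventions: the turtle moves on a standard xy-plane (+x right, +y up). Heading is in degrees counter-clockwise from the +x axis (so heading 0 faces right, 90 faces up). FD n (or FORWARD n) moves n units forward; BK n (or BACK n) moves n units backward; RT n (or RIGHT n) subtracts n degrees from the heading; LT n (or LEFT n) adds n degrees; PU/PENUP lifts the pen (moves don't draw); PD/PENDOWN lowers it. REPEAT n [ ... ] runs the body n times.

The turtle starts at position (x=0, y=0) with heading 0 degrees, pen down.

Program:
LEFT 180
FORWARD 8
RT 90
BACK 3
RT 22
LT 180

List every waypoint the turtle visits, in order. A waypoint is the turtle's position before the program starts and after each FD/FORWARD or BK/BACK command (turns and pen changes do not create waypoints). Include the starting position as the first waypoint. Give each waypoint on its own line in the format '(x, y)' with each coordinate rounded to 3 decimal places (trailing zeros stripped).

Executing turtle program step by step:
Start: pos=(0,0), heading=0, pen down
LT 180: heading 0 -> 180
FD 8: (0,0) -> (-8,0) [heading=180, draw]
RT 90: heading 180 -> 90
BK 3: (-8,0) -> (-8,-3) [heading=90, draw]
RT 22: heading 90 -> 68
LT 180: heading 68 -> 248
Final: pos=(-8,-3), heading=248, 2 segment(s) drawn
Waypoints (3 total):
(0, 0)
(-8, 0)
(-8, -3)

Answer: (0, 0)
(-8, 0)
(-8, -3)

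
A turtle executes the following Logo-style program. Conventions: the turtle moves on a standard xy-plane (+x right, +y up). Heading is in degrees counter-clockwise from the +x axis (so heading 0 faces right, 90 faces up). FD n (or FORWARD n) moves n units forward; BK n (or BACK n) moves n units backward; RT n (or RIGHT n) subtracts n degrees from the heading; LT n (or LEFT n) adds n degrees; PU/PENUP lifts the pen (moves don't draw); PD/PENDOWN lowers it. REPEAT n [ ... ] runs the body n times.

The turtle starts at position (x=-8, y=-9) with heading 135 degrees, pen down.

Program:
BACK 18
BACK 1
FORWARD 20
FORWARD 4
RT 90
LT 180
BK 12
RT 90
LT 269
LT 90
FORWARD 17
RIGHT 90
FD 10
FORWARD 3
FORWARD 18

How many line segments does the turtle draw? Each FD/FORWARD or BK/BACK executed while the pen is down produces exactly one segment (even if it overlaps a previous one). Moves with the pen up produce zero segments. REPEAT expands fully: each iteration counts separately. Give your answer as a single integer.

Executing turtle program step by step:
Start: pos=(-8,-9), heading=135, pen down
BK 18: (-8,-9) -> (4.728,-21.728) [heading=135, draw]
BK 1: (4.728,-21.728) -> (5.435,-22.435) [heading=135, draw]
FD 20: (5.435,-22.435) -> (-8.707,-8.293) [heading=135, draw]
FD 4: (-8.707,-8.293) -> (-11.536,-5.464) [heading=135, draw]
RT 90: heading 135 -> 45
LT 180: heading 45 -> 225
BK 12: (-11.536,-5.464) -> (-3.05,3.021) [heading=225, draw]
RT 90: heading 225 -> 135
LT 269: heading 135 -> 44
LT 90: heading 44 -> 134
FD 17: (-3.05,3.021) -> (-14.859,15.25) [heading=134, draw]
RT 90: heading 134 -> 44
FD 10: (-14.859,15.25) -> (-7.666,22.196) [heading=44, draw]
FD 3: (-7.666,22.196) -> (-5.508,24.28) [heading=44, draw]
FD 18: (-5.508,24.28) -> (7.44,36.784) [heading=44, draw]
Final: pos=(7.44,36.784), heading=44, 9 segment(s) drawn
Segments drawn: 9

Answer: 9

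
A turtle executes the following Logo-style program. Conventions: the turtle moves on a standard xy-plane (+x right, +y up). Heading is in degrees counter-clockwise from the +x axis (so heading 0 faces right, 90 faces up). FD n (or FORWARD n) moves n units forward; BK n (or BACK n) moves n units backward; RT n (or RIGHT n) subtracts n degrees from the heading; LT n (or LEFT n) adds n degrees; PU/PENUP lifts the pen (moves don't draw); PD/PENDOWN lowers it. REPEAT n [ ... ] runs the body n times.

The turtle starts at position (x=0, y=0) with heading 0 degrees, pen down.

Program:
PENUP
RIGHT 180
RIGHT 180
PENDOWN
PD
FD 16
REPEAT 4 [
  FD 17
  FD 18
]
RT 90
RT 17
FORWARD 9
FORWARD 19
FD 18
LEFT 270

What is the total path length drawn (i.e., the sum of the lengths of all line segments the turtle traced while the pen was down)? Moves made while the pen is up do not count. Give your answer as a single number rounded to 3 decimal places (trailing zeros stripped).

Executing turtle program step by step:
Start: pos=(0,0), heading=0, pen down
PU: pen up
RT 180: heading 0 -> 180
RT 180: heading 180 -> 0
PD: pen down
PD: pen down
FD 16: (0,0) -> (16,0) [heading=0, draw]
REPEAT 4 [
  -- iteration 1/4 --
  FD 17: (16,0) -> (33,0) [heading=0, draw]
  FD 18: (33,0) -> (51,0) [heading=0, draw]
  -- iteration 2/4 --
  FD 17: (51,0) -> (68,0) [heading=0, draw]
  FD 18: (68,0) -> (86,0) [heading=0, draw]
  -- iteration 3/4 --
  FD 17: (86,0) -> (103,0) [heading=0, draw]
  FD 18: (103,0) -> (121,0) [heading=0, draw]
  -- iteration 4/4 --
  FD 17: (121,0) -> (138,0) [heading=0, draw]
  FD 18: (138,0) -> (156,0) [heading=0, draw]
]
RT 90: heading 0 -> 270
RT 17: heading 270 -> 253
FD 9: (156,0) -> (153.369,-8.607) [heading=253, draw]
FD 19: (153.369,-8.607) -> (147.814,-26.777) [heading=253, draw]
FD 18: (147.814,-26.777) -> (142.551,-43.99) [heading=253, draw]
LT 270: heading 253 -> 163
Final: pos=(142.551,-43.99), heading=163, 12 segment(s) drawn

Segment lengths:
  seg 1: (0,0) -> (16,0), length = 16
  seg 2: (16,0) -> (33,0), length = 17
  seg 3: (33,0) -> (51,0), length = 18
  seg 4: (51,0) -> (68,0), length = 17
  seg 5: (68,0) -> (86,0), length = 18
  seg 6: (86,0) -> (103,0), length = 17
  seg 7: (103,0) -> (121,0), length = 18
  seg 8: (121,0) -> (138,0), length = 17
  seg 9: (138,0) -> (156,0), length = 18
  seg 10: (156,0) -> (153.369,-8.607), length = 9
  seg 11: (153.369,-8.607) -> (147.814,-26.777), length = 19
  seg 12: (147.814,-26.777) -> (142.551,-43.99), length = 18
Total = 202

Answer: 202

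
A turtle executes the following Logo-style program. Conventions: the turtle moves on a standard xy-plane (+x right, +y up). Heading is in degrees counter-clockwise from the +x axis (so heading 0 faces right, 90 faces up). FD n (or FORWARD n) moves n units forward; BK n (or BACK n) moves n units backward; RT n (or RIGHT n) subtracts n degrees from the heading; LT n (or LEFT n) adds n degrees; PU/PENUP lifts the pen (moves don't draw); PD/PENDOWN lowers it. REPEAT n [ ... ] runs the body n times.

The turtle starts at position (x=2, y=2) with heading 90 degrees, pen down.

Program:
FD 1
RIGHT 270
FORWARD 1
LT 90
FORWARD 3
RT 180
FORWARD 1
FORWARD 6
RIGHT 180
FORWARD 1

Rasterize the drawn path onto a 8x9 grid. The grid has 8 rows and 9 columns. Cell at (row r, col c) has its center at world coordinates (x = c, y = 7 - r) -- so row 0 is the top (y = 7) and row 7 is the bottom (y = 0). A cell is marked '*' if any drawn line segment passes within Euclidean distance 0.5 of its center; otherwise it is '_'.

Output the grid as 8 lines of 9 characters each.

Answer: _*_______
_*_______
_*_______
_*_______
_**______
_**______
_*_______
_*_______

Derivation:
Segment 0: (2,2) -> (2,3)
Segment 1: (2,3) -> (1,3)
Segment 2: (1,3) -> (1,0)
Segment 3: (1,0) -> (1,1)
Segment 4: (1,1) -> (1,7)
Segment 5: (1,7) -> (1,6)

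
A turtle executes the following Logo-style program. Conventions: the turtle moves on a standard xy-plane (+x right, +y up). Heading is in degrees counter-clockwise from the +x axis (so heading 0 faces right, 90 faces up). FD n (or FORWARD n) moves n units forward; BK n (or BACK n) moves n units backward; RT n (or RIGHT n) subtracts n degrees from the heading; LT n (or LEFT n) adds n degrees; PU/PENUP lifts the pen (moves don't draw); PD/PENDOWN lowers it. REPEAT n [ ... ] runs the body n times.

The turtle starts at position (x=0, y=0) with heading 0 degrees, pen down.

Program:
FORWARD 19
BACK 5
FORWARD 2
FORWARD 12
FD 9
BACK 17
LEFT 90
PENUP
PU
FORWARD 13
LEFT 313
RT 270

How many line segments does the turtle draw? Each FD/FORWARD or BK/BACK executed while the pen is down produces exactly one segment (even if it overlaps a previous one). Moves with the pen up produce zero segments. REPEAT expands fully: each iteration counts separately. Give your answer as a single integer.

Answer: 6

Derivation:
Executing turtle program step by step:
Start: pos=(0,0), heading=0, pen down
FD 19: (0,0) -> (19,0) [heading=0, draw]
BK 5: (19,0) -> (14,0) [heading=0, draw]
FD 2: (14,0) -> (16,0) [heading=0, draw]
FD 12: (16,0) -> (28,0) [heading=0, draw]
FD 9: (28,0) -> (37,0) [heading=0, draw]
BK 17: (37,0) -> (20,0) [heading=0, draw]
LT 90: heading 0 -> 90
PU: pen up
PU: pen up
FD 13: (20,0) -> (20,13) [heading=90, move]
LT 313: heading 90 -> 43
RT 270: heading 43 -> 133
Final: pos=(20,13), heading=133, 6 segment(s) drawn
Segments drawn: 6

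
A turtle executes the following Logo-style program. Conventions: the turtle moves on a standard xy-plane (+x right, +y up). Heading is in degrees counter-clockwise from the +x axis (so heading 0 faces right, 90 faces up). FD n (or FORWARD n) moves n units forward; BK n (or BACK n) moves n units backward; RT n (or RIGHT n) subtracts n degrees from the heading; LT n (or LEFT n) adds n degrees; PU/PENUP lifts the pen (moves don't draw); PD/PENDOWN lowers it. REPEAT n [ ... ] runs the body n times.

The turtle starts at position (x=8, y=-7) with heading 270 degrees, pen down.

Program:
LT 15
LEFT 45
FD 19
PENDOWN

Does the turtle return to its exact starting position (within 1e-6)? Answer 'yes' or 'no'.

Answer: no

Derivation:
Executing turtle program step by step:
Start: pos=(8,-7), heading=270, pen down
LT 15: heading 270 -> 285
LT 45: heading 285 -> 330
FD 19: (8,-7) -> (24.454,-16.5) [heading=330, draw]
PD: pen down
Final: pos=(24.454,-16.5), heading=330, 1 segment(s) drawn

Start position: (8, -7)
Final position: (24.454, -16.5)
Distance = 19; >= 1e-6 -> NOT closed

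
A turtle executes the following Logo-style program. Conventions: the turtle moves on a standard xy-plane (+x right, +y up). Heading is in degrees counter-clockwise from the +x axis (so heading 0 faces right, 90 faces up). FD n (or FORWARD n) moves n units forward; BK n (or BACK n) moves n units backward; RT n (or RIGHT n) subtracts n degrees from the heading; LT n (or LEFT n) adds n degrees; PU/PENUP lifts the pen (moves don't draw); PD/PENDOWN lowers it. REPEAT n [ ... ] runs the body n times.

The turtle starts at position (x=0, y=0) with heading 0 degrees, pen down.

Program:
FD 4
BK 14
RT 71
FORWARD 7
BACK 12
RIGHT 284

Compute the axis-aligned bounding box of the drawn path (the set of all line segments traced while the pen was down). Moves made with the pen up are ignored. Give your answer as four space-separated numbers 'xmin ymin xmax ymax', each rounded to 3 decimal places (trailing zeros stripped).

Answer: -11.628 -6.619 4 4.728

Derivation:
Executing turtle program step by step:
Start: pos=(0,0), heading=0, pen down
FD 4: (0,0) -> (4,0) [heading=0, draw]
BK 14: (4,0) -> (-10,0) [heading=0, draw]
RT 71: heading 0 -> 289
FD 7: (-10,0) -> (-7.721,-6.619) [heading=289, draw]
BK 12: (-7.721,-6.619) -> (-11.628,4.728) [heading=289, draw]
RT 284: heading 289 -> 5
Final: pos=(-11.628,4.728), heading=5, 4 segment(s) drawn

Segment endpoints: x in {-11.628, -10, -7.721, 0, 4}, y in {-6.619, 0, 4.728}
xmin=-11.628, ymin=-6.619, xmax=4, ymax=4.728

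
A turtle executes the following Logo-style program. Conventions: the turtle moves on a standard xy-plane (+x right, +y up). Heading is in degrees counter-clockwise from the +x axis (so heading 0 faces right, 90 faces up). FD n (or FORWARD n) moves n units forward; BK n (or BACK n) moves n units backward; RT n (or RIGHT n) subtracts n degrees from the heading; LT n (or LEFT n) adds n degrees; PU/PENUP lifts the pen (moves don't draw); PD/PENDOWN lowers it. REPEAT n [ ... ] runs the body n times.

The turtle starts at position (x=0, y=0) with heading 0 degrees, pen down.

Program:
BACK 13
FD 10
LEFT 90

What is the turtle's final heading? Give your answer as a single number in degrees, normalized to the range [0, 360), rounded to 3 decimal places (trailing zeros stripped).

Executing turtle program step by step:
Start: pos=(0,0), heading=0, pen down
BK 13: (0,0) -> (-13,0) [heading=0, draw]
FD 10: (-13,0) -> (-3,0) [heading=0, draw]
LT 90: heading 0 -> 90
Final: pos=(-3,0), heading=90, 2 segment(s) drawn

Answer: 90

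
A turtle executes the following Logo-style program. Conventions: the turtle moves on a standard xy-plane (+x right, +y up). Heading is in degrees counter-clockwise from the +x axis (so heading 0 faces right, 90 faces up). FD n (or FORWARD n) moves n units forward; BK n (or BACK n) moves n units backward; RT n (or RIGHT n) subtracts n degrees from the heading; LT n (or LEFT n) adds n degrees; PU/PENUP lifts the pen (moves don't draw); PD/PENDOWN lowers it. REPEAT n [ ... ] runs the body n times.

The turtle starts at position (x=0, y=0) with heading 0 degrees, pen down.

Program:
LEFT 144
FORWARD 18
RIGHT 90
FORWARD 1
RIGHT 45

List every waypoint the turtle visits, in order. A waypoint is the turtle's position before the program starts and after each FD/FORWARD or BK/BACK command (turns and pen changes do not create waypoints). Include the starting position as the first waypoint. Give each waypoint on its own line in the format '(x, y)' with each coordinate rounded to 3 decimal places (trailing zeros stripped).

Answer: (0, 0)
(-14.562, 10.58)
(-13.975, 11.389)

Derivation:
Executing turtle program step by step:
Start: pos=(0,0), heading=0, pen down
LT 144: heading 0 -> 144
FD 18: (0,0) -> (-14.562,10.58) [heading=144, draw]
RT 90: heading 144 -> 54
FD 1: (-14.562,10.58) -> (-13.975,11.389) [heading=54, draw]
RT 45: heading 54 -> 9
Final: pos=(-13.975,11.389), heading=9, 2 segment(s) drawn
Waypoints (3 total):
(0, 0)
(-14.562, 10.58)
(-13.975, 11.389)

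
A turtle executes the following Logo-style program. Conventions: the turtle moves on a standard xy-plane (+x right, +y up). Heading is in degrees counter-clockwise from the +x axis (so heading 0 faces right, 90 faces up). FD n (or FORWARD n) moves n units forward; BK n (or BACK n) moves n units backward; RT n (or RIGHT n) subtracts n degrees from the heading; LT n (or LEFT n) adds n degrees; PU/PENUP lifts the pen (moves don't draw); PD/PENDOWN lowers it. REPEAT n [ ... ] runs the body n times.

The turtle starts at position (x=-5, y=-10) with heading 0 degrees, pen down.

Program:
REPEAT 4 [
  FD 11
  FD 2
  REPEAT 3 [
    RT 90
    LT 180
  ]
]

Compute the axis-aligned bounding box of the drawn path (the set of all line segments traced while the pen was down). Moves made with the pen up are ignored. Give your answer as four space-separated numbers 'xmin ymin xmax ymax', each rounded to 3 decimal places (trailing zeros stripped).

Answer: -5 -23 8 -10

Derivation:
Executing turtle program step by step:
Start: pos=(-5,-10), heading=0, pen down
REPEAT 4 [
  -- iteration 1/4 --
  FD 11: (-5,-10) -> (6,-10) [heading=0, draw]
  FD 2: (6,-10) -> (8,-10) [heading=0, draw]
  REPEAT 3 [
    -- iteration 1/3 --
    RT 90: heading 0 -> 270
    LT 180: heading 270 -> 90
    -- iteration 2/3 --
    RT 90: heading 90 -> 0
    LT 180: heading 0 -> 180
    -- iteration 3/3 --
    RT 90: heading 180 -> 90
    LT 180: heading 90 -> 270
  ]
  -- iteration 2/4 --
  FD 11: (8,-10) -> (8,-21) [heading=270, draw]
  FD 2: (8,-21) -> (8,-23) [heading=270, draw]
  REPEAT 3 [
    -- iteration 1/3 --
    RT 90: heading 270 -> 180
    LT 180: heading 180 -> 0
    -- iteration 2/3 --
    RT 90: heading 0 -> 270
    LT 180: heading 270 -> 90
    -- iteration 3/3 --
    RT 90: heading 90 -> 0
    LT 180: heading 0 -> 180
  ]
  -- iteration 3/4 --
  FD 11: (8,-23) -> (-3,-23) [heading=180, draw]
  FD 2: (-3,-23) -> (-5,-23) [heading=180, draw]
  REPEAT 3 [
    -- iteration 1/3 --
    RT 90: heading 180 -> 90
    LT 180: heading 90 -> 270
    -- iteration 2/3 --
    RT 90: heading 270 -> 180
    LT 180: heading 180 -> 0
    -- iteration 3/3 --
    RT 90: heading 0 -> 270
    LT 180: heading 270 -> 90
  ]
  -- iteration 4/4 --
  FD 11: (-5,-23) -> (-5,-12) [heading=90, draw]
  FD 2: (-5,-12) -> (-5,-10) [heading=90, draw]
  REPEAT 3 [
    -- iteration 1/3 --
    RT 90: heading 90 -> 0
    LT 180: heading 0 -> 180
    -- iteration 2/3 --
    RT 90: heading 180 -> 90
    LT 180: heading 90 -> 270
    -- iteration 3/3 --
    RT 90: heading 270 -> 180
    LT 180: heading 180 -> 0
  ]
]
Final: pos=(-5,-10), heading=0, 8 segment(s) drawn

Segment endpoints: x in {-5, -5, -5, -5, -3, 6, 8, 8}, y in {-23, -23, -21, -12, -10, -10}
xmin=-5, ymin=-23, xmax=8, ymax=-10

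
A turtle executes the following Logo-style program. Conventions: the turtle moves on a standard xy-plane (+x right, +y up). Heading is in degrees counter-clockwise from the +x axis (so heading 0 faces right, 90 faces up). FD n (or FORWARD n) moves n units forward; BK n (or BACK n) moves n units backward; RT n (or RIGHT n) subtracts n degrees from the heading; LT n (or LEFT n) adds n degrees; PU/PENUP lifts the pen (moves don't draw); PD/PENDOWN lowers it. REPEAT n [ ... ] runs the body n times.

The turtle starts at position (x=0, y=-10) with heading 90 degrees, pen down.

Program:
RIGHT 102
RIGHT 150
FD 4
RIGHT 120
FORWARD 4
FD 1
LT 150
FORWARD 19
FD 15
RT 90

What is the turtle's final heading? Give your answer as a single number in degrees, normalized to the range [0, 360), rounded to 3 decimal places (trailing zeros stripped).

Answer: 138

Derivation:
Executing turtle program step by step:
Start: pos=(0,-10), heading=90, pen down
RT 102: heading 90 -> 348
RT 150: heading 348 -> 198
FD 4: (0,-10) -> (-3.804,-11.236) [heading=198, draw]
RT 120: heading 198 -> 78
FD 4: (-3.804,-11.236) -> (-2.973,-7.323) [heading=78, draw]
FD 1: (-2.973,-7.323) -> (-2.765,-6.345) [heading=78, draw]
LT 150: heading 78 -> 228
FD 19: (-2.765,-6.345) -> (-15.478,-20.465) [heading=228, draw]
FD 15: (-15.478,-20.465) -> (-25.515,-31.612) [heading=228, draw]
RT 90: heading 228 -> 138
Final: pos=(-25.515,-31.612), heading=138, 5 segment(s) drawn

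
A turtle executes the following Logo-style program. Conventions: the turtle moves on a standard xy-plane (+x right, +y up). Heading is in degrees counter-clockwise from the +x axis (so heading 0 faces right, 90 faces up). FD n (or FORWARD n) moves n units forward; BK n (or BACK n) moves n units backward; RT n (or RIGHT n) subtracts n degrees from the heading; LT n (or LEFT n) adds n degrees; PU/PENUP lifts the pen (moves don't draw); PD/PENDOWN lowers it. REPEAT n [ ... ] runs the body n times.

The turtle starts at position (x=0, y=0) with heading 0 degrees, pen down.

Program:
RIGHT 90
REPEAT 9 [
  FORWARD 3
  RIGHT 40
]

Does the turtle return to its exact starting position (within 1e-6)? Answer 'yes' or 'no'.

Answer: yes

Derivation:
Executing turtle program step by step:
Start: pos=(0,0), heading=0, pen down
RT 90: heading 0 -> 270
REPEAT 9 [
  -- iteration 1/9 --
  FD 3: (0,0) -> (0,-3) [heading=270, draw]
  RT 40: heading 270 -> 230
  -- iteration 2/9 --
  FD 3: (0,-3) -> (-1.928,-5.298) [heading=230, draw]
  RT 40: heading 230 -> 190
  -- iteration 3/9 --
  FD 3: (-1.928,-5.298) -> (-4.883,-5.819) [heading=190, draw]
  RT 40: heading 190 -> 150
  -- iteration 4/9 --
  FD 3: (-4.883,-5.819) -> (-7.481,-4.319) [heading=150, draw]
  RT 40: heading 150 -> 110
  -- iteration 5/9 --
  FD 3: (-7.481,-4.319) -> (-8.507,-1.5) [heading=110, draw]
  RT 40: heading 110 -> 70
  -- iteration 6/9 --
  FD 3: (-8.507,-1.5) -> (-7.481,1.319) [heading=70, draw]
  RT 40: heading 70 -> 30
  -- iteration 7/9 --
  FD 3: (-7.481,1.319) -> (-4.883,2.819) [heading=30, draw]
  RT 40: heading 30 -> 350
  -- iteration 8/9 --
  FD 3: (-4.883,2.819) -> (-1.928,2.298) [heading=350, draw]
  RT 40: heading 350 -> 310
  -- iteration 9/9 --
  FD 3: (-1.928,2.298) -> (0,0) [heading=310, draw]
  RT 40: heading 310 -> 270
]
Final: pos=(0,0), heading=270, 9 segment(s) drawn

Start position: (0, 0)
Final position: (0, 0)
Distance = 0; < 1e-6 -> CLOSED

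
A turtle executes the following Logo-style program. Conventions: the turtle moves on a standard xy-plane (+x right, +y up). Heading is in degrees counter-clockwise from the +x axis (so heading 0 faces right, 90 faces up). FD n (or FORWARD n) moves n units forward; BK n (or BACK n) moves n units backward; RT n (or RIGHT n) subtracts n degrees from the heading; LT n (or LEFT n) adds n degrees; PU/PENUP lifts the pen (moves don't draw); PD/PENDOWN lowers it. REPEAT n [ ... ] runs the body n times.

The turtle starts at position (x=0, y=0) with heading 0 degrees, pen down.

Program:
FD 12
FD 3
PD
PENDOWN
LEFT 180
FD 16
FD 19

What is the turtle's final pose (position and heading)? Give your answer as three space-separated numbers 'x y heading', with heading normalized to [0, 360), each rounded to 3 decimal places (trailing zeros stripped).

Answer: -20 0 180

Derivation:
Executing turtle program step by step:
Start: pos=(0,0), heading=0, pen down
FD 12: (0,0) -> (12,0) [heading=0, draw]
FD 3: (12,0) -> (15,0) [heading=0, draw]
PD: pen down
PD: pen down
LT 180: heading 0 -> 180
FD 16: (15,0) -> (-1,0) [heading=180, draw]
FD 19: (-1,0) -> (-20,0) [heading=180, draw]
Final: pos=(-20,0), heading=180, 4 segment(s) drawn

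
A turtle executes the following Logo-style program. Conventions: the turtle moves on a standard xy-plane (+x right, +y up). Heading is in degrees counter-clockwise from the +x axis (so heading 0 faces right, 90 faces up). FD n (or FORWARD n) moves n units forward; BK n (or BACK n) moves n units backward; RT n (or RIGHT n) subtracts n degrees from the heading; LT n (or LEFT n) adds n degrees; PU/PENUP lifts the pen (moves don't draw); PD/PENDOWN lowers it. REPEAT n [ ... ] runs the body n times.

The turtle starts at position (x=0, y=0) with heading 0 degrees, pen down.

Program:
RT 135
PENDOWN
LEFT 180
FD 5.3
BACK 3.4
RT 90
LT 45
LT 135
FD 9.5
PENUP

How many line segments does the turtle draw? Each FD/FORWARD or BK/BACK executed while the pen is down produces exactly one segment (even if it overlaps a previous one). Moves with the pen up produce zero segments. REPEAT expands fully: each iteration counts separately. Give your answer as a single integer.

Answer: 3

Derivation:
Executing turtle program step by step:
Start: pos=(0,0), heading=0, pen down
RT 135: heading 0 -> 225
PD: pen down
LT 180: heading 225 -> 45
FD 5.3: (0,0) -> (3.748,3.748) [heading=45, draw]
BK 3.4: (3.748,3.748) -> (1.344,1.344) [heading=45, draw]
RT 90: heading 45 -> 315
LT 45: heading 315 -> 0
LT 135: heading 0 -> 135
FD 9.5: (1.344,1.344) -> (-5.374,8.061) [heading=135, draw]
PU: pen up
Final: pos=(-5.374,8.061), heading=135, 3 segment(s) drawn
Segments drawn: 3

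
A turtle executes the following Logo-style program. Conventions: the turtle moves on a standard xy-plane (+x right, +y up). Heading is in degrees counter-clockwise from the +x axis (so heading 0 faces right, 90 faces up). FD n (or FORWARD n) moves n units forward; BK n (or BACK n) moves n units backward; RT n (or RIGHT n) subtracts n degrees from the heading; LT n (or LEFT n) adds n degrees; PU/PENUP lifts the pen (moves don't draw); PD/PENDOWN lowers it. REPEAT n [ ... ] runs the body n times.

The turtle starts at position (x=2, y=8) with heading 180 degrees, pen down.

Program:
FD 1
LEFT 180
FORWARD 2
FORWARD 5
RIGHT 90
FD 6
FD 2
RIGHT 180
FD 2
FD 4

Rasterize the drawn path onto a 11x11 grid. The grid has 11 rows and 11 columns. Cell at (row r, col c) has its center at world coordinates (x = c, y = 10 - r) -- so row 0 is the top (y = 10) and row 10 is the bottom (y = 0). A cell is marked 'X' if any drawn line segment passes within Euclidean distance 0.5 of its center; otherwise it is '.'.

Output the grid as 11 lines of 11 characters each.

Answer: ...........
...........
.XXXXXXXX..
........X..
........X..
........X..
........X..
........X..
........X..
........X..
........X..

Derivation:
Segment 0: (2,8) -> (1,8)
Segment 1: (1,8) -> (3,8)
Segment 2: (3,8) -> (8,8)
Segment 3: (8,8) -> (8,2)
Segment 4: (8,2) -> (8,-0)
Segment 5: (8,-0) -> (8,2)
Segment 6: (8,2) -> (8,6)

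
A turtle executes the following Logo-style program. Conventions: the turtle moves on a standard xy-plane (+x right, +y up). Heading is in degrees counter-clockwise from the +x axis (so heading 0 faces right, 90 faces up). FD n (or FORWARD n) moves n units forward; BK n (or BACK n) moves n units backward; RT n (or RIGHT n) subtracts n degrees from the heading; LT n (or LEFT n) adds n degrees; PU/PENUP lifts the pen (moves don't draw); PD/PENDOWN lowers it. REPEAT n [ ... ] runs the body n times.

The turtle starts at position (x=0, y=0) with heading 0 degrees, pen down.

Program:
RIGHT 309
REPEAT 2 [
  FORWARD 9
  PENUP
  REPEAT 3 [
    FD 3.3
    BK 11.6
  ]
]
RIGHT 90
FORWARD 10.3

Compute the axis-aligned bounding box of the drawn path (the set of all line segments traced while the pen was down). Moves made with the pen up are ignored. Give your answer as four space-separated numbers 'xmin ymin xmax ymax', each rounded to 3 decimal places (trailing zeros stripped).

Answer: 0 0 5.664 6.994

Derivation:
Executing turtle program step by step:
Start: pos=(0,0), heading=0, pen down
RT 309: heading 0 -> 51
REPEAT 2 [
  -- iteration 1/2 --
  FD 9: (0,0) -> (5.664,6.994) [heading=51, draw]
  PU: pen up
  REPEAT 3 [
    -- iteration 1/3 --
    FD 3.3: (5.664,6.994) -> (7.741,9.559) [heading=51, move]
    BK 11.6: (7.741,9.559) -> (0.441,0.544) [heading=51, move]
    -- iteration 2/3 --
    FD 3.3: (0.441,0.544) -> (2.517,3.109) [heading=51, move]
    BK 11.6: (2.517,3.109) -> (-4.783,-5.906) [heading=51, move]
    -- iteration 3/3 --
    FD 3.3: (-4.783,-5.906) -> (-2.706,-3.342) [heading=51, move]
    BK 11.6: (-2.706,-3.342) -> (-10.006,-12.357) [heading=51, move]
  ]
  -- iteration 2/2 --
  FD 9: (-10.006,-12.357) -> (-4.342,-5.362) [heading=51, move]
  PU: pen up
  REPEAT 3 [
    -- iteration 1/3 --
    FD 3.3: (-4.342,-5.362) -> (-2.266,-2.798) [heading=51, move]
    BK 11.6: (-2.266,-2.798) -> (-9.566,-11.813) [heading=51, move]
    -- iteration 2/3 --
    FD 3.3: (-9.566,-11.813) -> (-7.489,-9.248) [heading=51, move]
    BK 11.6: (-7.489,-9.248) -> (-14.789,-18.263) [heading=51, move]
    -- iteration 3/3 --
    FD 3.3: (-14.789,-18.263) -> (-12.712,-15.698) [heading=51, move]
    BK 11.6: (-12.712,-15.698) -> (-20.012,-24.713) [heading=51, move]
  ]
]
RT 90: heading 51 -> 321
FD 10.3: (-20.012,-24.713) -> (-12.008,-31.195) [heading=321, move]
Final: pos=(-12.008,-31.195), heading=321, 1 segment(s) drawn

Segment endpoints: x in {0, 5.664}, y in {0, 6.994}
xmin=0, ymin=0, xmax=5.664, ymax=6.994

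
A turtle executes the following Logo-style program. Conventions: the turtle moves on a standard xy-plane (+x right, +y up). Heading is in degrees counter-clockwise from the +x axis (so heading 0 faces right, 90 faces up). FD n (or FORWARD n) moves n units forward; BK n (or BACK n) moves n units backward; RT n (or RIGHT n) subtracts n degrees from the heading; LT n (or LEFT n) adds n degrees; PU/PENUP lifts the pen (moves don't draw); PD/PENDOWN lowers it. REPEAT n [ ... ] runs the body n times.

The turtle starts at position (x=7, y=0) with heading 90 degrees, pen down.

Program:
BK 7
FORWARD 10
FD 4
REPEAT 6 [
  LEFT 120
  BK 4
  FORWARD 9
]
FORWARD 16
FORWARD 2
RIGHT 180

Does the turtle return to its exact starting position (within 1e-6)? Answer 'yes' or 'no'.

Answer: no

Derivation:
Executing turtle program step by step:
Start: pos=(7,0), heading=90, pen down
BK 7: (7,0) -> (7,-7) [heading=90, draw]
FD 10: (7,-7) -> (7,3) [heading=90, draw]
FD 4: (7,3) -> (7,7) [heading=90, draw]
REPEAT 6 [
  -- iteration 1/6 --
  LT 120: heading 90 -> 210
  BK 4: (7,7) -> (10.464,9) [heading=210, draw]
  FD 9: (10.464,9) -> (2.67,4.5) [heading=210, draw]
  -- iteration 2/6 --
  LT 120: heading 210 -> 330
  BK 4: (2.67,4.5) -> (-0.794,6.5) [heading=330, draw]
  FD 9: (-0.794,6.5) -> (7,2) [heading=330, draw]
  -- iteration 3/6 --
  LT 120: heading 330 -> 90
  BK 4: (7,2) -> (7,-2) [heading=90, draw]
  FD 9: (7,-2) -> (7,7) [heading=90, draw]
  -- iteration 4/6 --
  LT 120: heading 90 -> 210
  BK 4: (7,7) -> (10.464,9) [heading=210, draw]
  FD 9: (10.464,9) -> (2.67,4.5) [heading=210, draw]
  -- iteration 5/6 --
  LT 120: heading 210 -> 330
  BK 4: (2.67,4.5) -> (-0.794,6.5) [heading=330, draw]
  FD 9: (-0.794,6.5) -> (7,2) [heading=330, draw]
  -- iteration 6/6 --
  LT 120: heading 330 -> 90
  BK 4: (7,2) -> (7,-2) [heading=90, draw]
  FD 9: (7,-2) -> (7,7) [heading=90, draw]
]
FD 16: (7,7) -> (7,23) [heading=90, draw]
FD 2: (7,23) -> (7,25) [heading=90, draw]
RT 180: heading 90 -> 270
Final: pos=(7,25), heading=270, 17 segment(s) drawn

Start position: (7, 0)
Final position: (7, 25)
Distance = 25; >= 1e-6 -> NOT closed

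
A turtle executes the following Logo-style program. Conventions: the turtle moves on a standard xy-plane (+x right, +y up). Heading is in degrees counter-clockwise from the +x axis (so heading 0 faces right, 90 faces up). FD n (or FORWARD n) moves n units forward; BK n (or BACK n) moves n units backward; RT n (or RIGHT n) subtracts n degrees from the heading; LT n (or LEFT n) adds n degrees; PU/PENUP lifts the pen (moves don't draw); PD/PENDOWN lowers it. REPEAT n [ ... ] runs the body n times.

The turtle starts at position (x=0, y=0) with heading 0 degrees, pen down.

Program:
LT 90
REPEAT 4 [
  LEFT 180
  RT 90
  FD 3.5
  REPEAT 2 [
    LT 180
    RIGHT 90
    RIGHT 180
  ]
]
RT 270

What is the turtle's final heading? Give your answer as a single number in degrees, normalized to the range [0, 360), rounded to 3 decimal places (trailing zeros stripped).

Answer: 180

Derivation:
Executing turtle program step by step:
Start: pos=(0,0), heading=0, pen down
LT 90: heading 0 -> 90
REPEAT 4 [
  -- iteration 1/4 --
  LT 180: heading 90 -> 270
  RT 90: heading 270 -> 180
  FD 3.5: (0,0) -> (-3.5,0) [heading=180, draw]
  REPEAT 2 [
    -- iteration 1/2 --
    LT 180: heading 180 -> 0
    RT 90: heading 0 -> 270
    RT 180: heading 270 -> 90
    -- iteration 2/2 --
    LT 180: heading 90 -> 270
    RT 90: heading 270 -> 180
    RT 180: heading 180 -> 0
  ]
  -- iteration 2/4 --
  LT 180: heading 0 -> 180
  RT 90: heading 180 -> 90
  FD 3.5: (-3.5,0) -> (-3.5,3.5) [heading=90, draw]
  REPEAT 2 [
    -- iteration 1/2 --
    LT 180: heading 90 -> 270
    RT 90: heading 270 -> 180
    RT 180: heading 180 -> 0
    -- iteration 2/2 --
    LT 180: heading 0 -> 180
    RT 90: heading 180 -> 90
    RT 180: heading 90 -> 270
  ]
  -- iteration 3/4 --
  LT 180: heading 270 -> 90
  RT 90: heading 90 -> 0
  FD 3.5: (-3.5,3.5) -> (0,3.5) [heading=0, draw]
  REPEAT 2 [
    -- iteration 1/2 --
    LT 180: heading 0 -> 180
    RT 90: heading 180 -> 90
    RT 180: heading 90 -> 270
    -- iteration 2/2 --
    LT 180: heading 270 -> 90
    RT 90: heading 90 -> 0
    RT 180: heading 0 -> 180
  ]
  -- iteration 4/4 --
  LT 180: heading 180 -> 0
  RT 90: heading 0 -> 270
  FD 3.5: (0,3.5) -> (0,0) [heading=270, draw]
  REPEAT 2 [
    -- iteration 1/2 --
    LT 180: heading 270 -> 90
    RT 90: heading 90 -> 0
    RT 180: heading 0 -> 180
    -- iteration 2/2 --
    LT 180: heading 180 -> 0
    RT 90: heading 0 -> 270
    RT 180: heading 270 -> 90
  ]
]
RT 270: heading 90 -> 180
Final: pos=(0,0), heading=180, 4 segment(s) drawn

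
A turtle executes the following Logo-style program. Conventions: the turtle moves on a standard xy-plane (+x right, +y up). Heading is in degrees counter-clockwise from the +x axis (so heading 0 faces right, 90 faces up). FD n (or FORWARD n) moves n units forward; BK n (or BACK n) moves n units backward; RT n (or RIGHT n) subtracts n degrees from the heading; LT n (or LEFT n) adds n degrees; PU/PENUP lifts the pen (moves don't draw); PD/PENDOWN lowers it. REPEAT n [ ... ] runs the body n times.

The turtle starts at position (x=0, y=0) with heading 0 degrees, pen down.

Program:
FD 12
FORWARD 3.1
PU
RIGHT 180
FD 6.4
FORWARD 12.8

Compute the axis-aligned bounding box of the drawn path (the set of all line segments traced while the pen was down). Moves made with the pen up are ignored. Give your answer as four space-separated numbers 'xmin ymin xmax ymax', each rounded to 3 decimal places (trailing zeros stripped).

Executing turtle program step by step:
Start: pos=(0,0), heading=0, pen down
FD 12: (0,0) -> (12,0) [heading=0, draw]
FD 3.1: (12,0) -> (15.1,0) [heading=0, draw]
PU: pen up
RT 180: heading 0 -> 180
FD 6.4: (15.1,0) -> (8.7,0) [heading=180, move]
FD 12.8: (8.7,0) -> (-4.1,0) [heading=180, move]
Final: pos=(-4.1,0), heading=180, 2 segment(s) drawn

Segment endpoints: x in {0, 12, 15.1}, y in {0}
xmin=0, ymin=0, xmax=15.1, ymax=0

Answer: 0 0 15.1 0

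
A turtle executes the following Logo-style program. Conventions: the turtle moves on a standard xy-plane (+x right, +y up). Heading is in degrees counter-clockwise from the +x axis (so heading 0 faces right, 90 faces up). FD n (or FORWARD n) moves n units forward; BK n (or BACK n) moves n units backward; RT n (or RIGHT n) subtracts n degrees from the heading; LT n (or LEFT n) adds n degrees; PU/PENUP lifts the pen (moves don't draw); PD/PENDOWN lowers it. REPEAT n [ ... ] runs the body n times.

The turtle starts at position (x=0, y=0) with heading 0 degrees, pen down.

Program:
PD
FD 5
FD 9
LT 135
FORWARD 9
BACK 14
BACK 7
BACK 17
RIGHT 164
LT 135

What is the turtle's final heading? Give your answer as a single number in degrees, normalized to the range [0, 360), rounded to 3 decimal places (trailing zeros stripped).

Executing turtle program step by step:
Start: pos=(0,0), heading=0, pen down
PD: pen down
FD 5: (0,0) -> (5,0) [heading=0, draw]
FD 9: (5,0) -> (14,0) [heading=0, draw]
LT 135: heading 0 -> 135
FD 9: (14,0) -> (7.636,6.364) [heading=135, draw]
BK 14: (7.636,6.364) -> (17.536,-3.536) [heading=135, draw]
BK 7: (17.536,-3.536) -> (22.485,-8.485) [heading=135, draw]
BK 17: (22.485,-8.485) -> (34.506,-20.506) [heading=135, draw]
RT 164: heading 135 -> 331
LT 135: heading 331 -> 106
Final: pos=(34.506,-20.506), heading=106, 6 segment(s) drawn

Answer: 106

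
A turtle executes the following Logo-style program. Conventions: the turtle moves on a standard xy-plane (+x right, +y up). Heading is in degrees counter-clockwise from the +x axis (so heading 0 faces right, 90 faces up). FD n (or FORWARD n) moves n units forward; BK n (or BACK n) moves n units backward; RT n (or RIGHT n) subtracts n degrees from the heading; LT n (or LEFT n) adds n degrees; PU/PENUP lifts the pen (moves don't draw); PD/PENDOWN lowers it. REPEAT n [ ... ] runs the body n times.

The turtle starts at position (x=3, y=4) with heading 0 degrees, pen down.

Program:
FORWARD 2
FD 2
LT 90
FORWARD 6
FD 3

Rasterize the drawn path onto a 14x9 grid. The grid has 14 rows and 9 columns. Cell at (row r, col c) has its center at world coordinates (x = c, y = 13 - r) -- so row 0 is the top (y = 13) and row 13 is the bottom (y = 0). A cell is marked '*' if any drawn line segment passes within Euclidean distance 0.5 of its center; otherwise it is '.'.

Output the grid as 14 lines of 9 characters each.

Segment 0: (3,4) -> (5,4)
Segment 1: (5,4) -> (7,4)
Segment 2: (7,4) -> (7,10)
Segment 3: (7,10) -> (7,13)

Answer: .......*.
.......*.
.......*.
.......*.
.......*.
.......*.
.......*.
.......*.
.......*.
...*****.
.........
.........
.........
.........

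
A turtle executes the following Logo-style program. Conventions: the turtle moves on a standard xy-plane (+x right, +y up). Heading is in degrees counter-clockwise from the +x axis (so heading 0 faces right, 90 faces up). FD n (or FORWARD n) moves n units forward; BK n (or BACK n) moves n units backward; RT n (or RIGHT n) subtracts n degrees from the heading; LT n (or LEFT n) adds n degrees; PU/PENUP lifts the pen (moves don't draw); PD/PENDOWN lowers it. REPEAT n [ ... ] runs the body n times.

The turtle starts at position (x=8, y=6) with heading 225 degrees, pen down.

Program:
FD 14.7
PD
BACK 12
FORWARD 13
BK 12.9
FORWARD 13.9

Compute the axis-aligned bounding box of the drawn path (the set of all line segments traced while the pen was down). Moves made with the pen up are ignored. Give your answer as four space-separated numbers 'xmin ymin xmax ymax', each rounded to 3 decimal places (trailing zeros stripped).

Answer: -3.809 -5.809 8 6

Derivation:
Executing turtle program step by step:
Start: pos=(8,6), heading=225, pen down
FD 14.7: (8,6) -> (-2.394,-4.394) [heading=225, draw]
PD: pen down
BK 12: (-2.394,-4.394) -> (6.091,4.091) [heading=225, draw]
FD 13: (6.091,4.091) -> (-3.102,-5.102) [heading=225, draw]
BK 12.9: (-3.102,-5.102) -> (6.02,4.02) [heading=225, draw]
FD 13.9: (6.02,4.02) -> (-3.809,-5.809) [heading=225, draw]
Final: pos=(-3.809,-5.809), heading=225, 5 segment(s) drawn

Segment endpoints: x in {-3.809, -3.102, -2.394, 6.02, 6.091, 8}, y in {-5.809, -5.102, -4.394, 4.02, 4.091, 6}
xmin=-3.809, ymin=-5.809, xmax=8, ymax=6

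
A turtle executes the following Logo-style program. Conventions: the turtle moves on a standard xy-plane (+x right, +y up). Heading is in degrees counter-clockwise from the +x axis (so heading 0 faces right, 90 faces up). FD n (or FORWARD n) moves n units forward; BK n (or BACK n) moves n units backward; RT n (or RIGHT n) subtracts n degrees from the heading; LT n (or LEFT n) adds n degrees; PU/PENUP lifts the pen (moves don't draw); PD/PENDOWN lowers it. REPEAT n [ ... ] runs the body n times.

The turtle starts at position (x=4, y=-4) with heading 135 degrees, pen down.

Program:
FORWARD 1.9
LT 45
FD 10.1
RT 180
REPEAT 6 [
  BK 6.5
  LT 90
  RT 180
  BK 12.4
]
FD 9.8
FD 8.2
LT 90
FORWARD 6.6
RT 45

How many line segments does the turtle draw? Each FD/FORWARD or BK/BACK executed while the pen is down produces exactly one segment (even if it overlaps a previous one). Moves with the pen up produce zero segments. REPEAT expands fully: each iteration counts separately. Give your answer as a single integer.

Answer: 17

Derivation:
Executing turtle program step by step:
Start: pos=(4,-4), heading=135, pen down
FD 1.9: (4,-4) -> (2.656,-2.656) [heading=135, draw]
LT 45: heading 135 -> 180
FD 10.1: (2.656,-2.656) -> (-7.444,-2.656) [heading=180, draw]
RT 180: heading 180 -> 0
REPEAT 6 [
  -- iteration 1/6 --
  BK 6.5: (-7.444,-2.656) -> (-13.944,-2.656) [heading=0, draw]
  LT 90: heading 0 -> 90
  RT 180: heading 90 -> 270
  BK 12.4: (-13.944,-2.656) -> (-13.944,9.744) [heading=270, draw]
  -- iteration 2/6 --
  BK 6.5: (-13.944,9.744) -> (-13.944,16.244) [heading=270, draw]
  LT 90: heading 270 -> 0
  RT 180: heading 0 -> 180
  BK 12.4: (-13.944,16.244) -> (-1.544,16.244) [heading=180, draw]
  -- iteration 3/6 --
  BK 6.5: (-1.544,16.244) -> (4.956,16.244) [heading=180, draw]
  LT 90: heading 180 -> 270
  RT 180: heading 270 -> 90
  BK 12.4: (4.956,16.244) -> (4.956,3.844) [heading=90, draw]
  -- iteration 4/6 --
  BK 6.5: (4.956,3.844) -> (4.956,-2.656) [heading=90, draw]
  LT 90: heading 90 -> 180
  RT 180: heading 180 -> 0
  BK 12.4: (4.956,-2.656) -> (-7.444,-2.656) [heading=0, draw]
  -- iteration 5/6 --
  BK 6.5: (-7.444,-2.656) -> (-13.944,-2.656) [heading=0, draw]
  LT 90: heading 0 -> 90
  RT 180: heading 90 -> 270
  BK 12.4: (-13.944,-2.656) -> (-13.944,9.744) [heading=270, draw]
  -- iteration 6/6 --
  BK 6.5: (-13.944,9.744) -> (-13.944,16.244) [heading=270, draw]
  LT 90: heading 270 -> 0
  RT 180: heading 0 -> 180
  BK 12.4: (-13.944,16.244) -> (-1.544,16.244) [heading=180, draw]
]
FD 9.8: (-1.544,16.244) -> (-11.344,16.244) [heading=180, draw]
FD 8.2: (-11.344,16.244) -> (-19.544,16.244) [heading=180, draw]
LT 90: heading 180 -> 270
FD 6.6: (-19.544,16.244) -> (-19.544,9.644) [heading=270, draw]
RT 45: heading 270 -> 225
Final: pos=(-19.544,9.644), heading=225, 17 segment(s) drawn
Segments drawn: 17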